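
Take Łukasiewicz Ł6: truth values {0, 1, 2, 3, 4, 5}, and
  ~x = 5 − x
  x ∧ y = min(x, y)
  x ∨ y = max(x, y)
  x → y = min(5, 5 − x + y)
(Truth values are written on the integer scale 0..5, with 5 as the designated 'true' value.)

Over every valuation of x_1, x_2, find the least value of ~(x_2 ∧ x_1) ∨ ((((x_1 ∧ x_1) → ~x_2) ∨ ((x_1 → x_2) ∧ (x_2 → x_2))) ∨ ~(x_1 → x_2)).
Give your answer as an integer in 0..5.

3

Take x_1 = 5, x_2 = 2:
x_2 ∧ x_1 = 2 ∧ 5 = 2
~(x_2 ∧ x_1) = ~2 = 3
x_1 ∧ x_1 = 5 ∧ 5 = 5
~x_2 = ~2 = 3
(x_1 ∧ x_1) → ~x_2 = 5 → 3 = 3
x_1 → x_2 = 5 → 2 = 2
x_2 → x_2 = 2 → 2 = 5
(x_1 → x_2) ∧ (x_2 → x_2) = 2 ∧ 5 = 2
((x_1 ∧ x_1) → ~x_2) ∨ ((x_1 → x_2) ∧ (x_2 → x_2)) = 3 ∨ 2 = 3
x_1 → x_2 = 5 → 2 = 2
~(x_1 → x_2) = ~2 = 3
(((x_1 ∧ x_1) → ~x_2) ∨ ((x_1 → x_2) ∧ (x_2 → x_2))) ∨ ~(x_1 → x_2) = 3 ∨ 3 = 3
~(x_2 ∧ x_1) ∨ ((((x_1 ∧ x_1) → ~x_2) ∨ ((x_1 → x_2) ∧ (x_2 → x_2))) ∨ ~(x_1 → x_2)) = 3 ∨ 3 = 3
No assignment yields a value below 3, so this is the minimum.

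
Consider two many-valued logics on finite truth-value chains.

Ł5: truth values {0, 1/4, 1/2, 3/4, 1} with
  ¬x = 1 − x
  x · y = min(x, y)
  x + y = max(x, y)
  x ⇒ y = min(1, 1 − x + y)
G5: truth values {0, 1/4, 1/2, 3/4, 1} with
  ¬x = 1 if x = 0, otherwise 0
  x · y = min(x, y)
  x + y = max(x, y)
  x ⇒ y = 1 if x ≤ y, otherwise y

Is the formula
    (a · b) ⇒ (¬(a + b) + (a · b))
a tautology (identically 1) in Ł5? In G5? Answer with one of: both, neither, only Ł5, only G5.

In Ł5: every assignment gives 1 — tautology.
In G5: every assignment gives 1 — tautology.

both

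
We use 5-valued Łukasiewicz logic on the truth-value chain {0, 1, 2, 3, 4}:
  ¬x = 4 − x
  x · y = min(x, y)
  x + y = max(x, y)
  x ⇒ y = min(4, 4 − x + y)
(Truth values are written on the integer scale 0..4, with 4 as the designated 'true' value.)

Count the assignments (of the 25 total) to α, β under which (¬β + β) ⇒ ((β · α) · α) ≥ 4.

value 4: 6 assignments (counts)
value 3: 3 assignments
value 2: 7 assignments
value 1: 3 assignments
value 0: 6 assignments
So 6 of the 25 assignments meet the threshold.

6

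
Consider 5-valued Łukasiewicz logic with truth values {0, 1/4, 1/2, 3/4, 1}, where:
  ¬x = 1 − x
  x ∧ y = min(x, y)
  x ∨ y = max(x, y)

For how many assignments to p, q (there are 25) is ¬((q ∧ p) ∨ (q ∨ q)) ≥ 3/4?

10

value 1: 5 assignments (counts)
value 3/4: 5 assignments (counts)
value 1/2: 5 assignments
value 1/4: 5 assignments
value 0: 5 assignments
So 10 of the 25 assignments meet the threshold.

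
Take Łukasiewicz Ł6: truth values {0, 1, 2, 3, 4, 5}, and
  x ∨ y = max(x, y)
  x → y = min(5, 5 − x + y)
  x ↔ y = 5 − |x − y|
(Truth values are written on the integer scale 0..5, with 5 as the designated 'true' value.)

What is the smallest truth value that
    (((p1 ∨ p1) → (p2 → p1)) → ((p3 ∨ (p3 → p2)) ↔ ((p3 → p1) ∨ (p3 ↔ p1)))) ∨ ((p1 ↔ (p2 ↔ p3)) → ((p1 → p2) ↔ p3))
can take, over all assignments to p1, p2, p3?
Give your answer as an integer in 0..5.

Take p1 = 0, p2 = 3, p3 = 1:
p1 ∨ p1 = 0 ∨ 0 = 0
p2 → p1 = 3 → 0 = 2
(p1 ∨ p1) → (p2 → p1) = 0 → 2 = 5
p3 → p2 = 1 → 3 = 5
p3 ∨ (p3 → p2) = 1 ∨ 5 = 5
p3 → p1 = 1 → 0 = 4
p3 ↔ p1 = 1 ↔ 0 = 4
(p3 → p1) ∨ (p3 ↔ p1) = 4 ∨ 4 = 4
(p3 ∨ (p3 → p2)) ↔ ((p3 → p1) ∨ (p3 ↔ p1)) = 5 ↔ 4 = 4
((p1 ∨ p1) → (p2 → p1)) → ((p3 ∨ (p3 → p2)) ↔ ((p3 → p1) ∨ (p3 ↔ p1))) = 5 → 4 = 4
p2 ↔ p3 = 3 ↔ 1 = 3
p1 ↔ (p2 ↔ p3) = 0 ↔ 3 = 2
p1 → p2 = 0 → 3 = 5
(p1 → p2) ↔ p3 = 5 ↔ 1 = 1
(p1 ↔ (p2 ↔ p3)) → ((p1 → p2) ↔ p3) = 2 → 1 = 4
(((p1 ∨ p1) → (p2 → p1)) → ((p3 ∨ (p3 → p2)) ↔ ((p3 → p1) ∨ (p3 ↔ p1)))) ∨ ((p1 ↔ (p2 ↔ p3)) → ((p1 → p2) ↔ p3)) = 4 ∨ 4 = 4
No assignment yields a value below 4, so this is the minimum.

4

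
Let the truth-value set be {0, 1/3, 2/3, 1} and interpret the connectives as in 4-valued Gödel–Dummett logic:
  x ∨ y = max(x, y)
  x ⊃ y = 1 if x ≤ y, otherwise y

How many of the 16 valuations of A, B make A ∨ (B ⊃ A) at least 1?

A = 0, B = 0 ↦ 1  ≥
A = 0, B = 1/3 ↦ 0  <
A = 0, B = 2/3 ↦ 0  <
A = 0, B = 1 ↦ 0  <
A = 1/3, B = 0 ↦ 1  ≥
A = 1/3, B = 1/3 ↦ 1  ≥
A = 1/3, B = 2/3 ↦ 1/3  <
A = 1/3, B = 1 ↦ 1/3  <
A = 2/3, B = 0 ↦ 1  ≥
A = 2/3, B = 1/3 ↦ 1  ≥
A = 2/3, B = 2/3 ↦ 1  ≥
A = 2/3, B = 1 ↦ 2/3  <
A = 1, B = 0 ↦ 1  ≥
A = 1, B = 1/3 ↦ 1  ≥
A = 1, B = 2/3 ↦ 1  ≥
A = 1, B = 1 ↦ 1  ≥
So 10 of the 16 assignments meet the threshold.

10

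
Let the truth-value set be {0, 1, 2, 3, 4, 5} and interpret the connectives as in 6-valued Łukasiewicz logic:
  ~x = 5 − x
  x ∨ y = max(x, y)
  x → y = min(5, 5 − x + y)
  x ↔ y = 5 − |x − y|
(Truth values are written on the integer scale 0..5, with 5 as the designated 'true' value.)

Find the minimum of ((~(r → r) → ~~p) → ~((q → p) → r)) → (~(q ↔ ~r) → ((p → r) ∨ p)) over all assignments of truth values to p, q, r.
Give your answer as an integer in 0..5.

3

Take p = 2, q = 0, r = 0:
r → r = 0 → 0 = 5
~(r → r) = ~5 = 0
~p = ~2 = 3
~~p = ~3 = 2
~(r → r) → ~~p = 0 → 2 = 5
q → p = 0 → 2 = 5
(q → p) → r = 5 → 0 = 0
~((q → p) → r) = ~0 = 5
(~(r → r) → ~~p) → ~((q → p) → r) = 5 → 5 = 5
~r = ~0 = 5
q ↔ ~r = 0 ↔ 5 = 0
~(q ↔ ~r) = ~0 = 5
p → r = 2 → 0 = 3
(p → r) ∨ p = 3 ∨ 2 = 3
~(q ↔ ~r) → ((p → r) ∨ p) = 5 → 3 = 3
((~(r → r) → ~~p) → ~((q → p) → r)) → (~(q ↔ ~r) → ((p → r) ∨ p)) = 5 → 3 = 3
No assignment yields a value below 3, so this is the minimum.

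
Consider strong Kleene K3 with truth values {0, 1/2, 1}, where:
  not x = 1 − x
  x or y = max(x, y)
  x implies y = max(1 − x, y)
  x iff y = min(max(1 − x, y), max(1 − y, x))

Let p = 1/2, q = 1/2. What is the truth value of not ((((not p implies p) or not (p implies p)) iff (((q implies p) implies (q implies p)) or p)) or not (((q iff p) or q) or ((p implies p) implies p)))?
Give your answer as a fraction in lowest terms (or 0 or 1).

not p = not 1/2 = 1/2
not p implies p = 1/2 implies 1/2 = 1/2
p implies p = 1/2 implies 1/2 = 1/2
not (p implies p) = not 1/2 = 1/2
(not p implies p) or not (p implies p) = 1/2 or 1/2 = 1/2
q implies p = 1/2 implies 1/2 = 1/2
q implies p = 1/2 implies 1/2 = 1/2
(q implies p) implies (q implies p) = 1/2 implies 1/2 = 1/2
((q implies p) implies (q implies p)) or p = 1/2 or 1/2 = 1/2
((not p implies p) or not (p implies p)) iff (((q implies p) implies (q implies p)) or p) = 1/2 iff 1/2 = 1/2
q iff p = 1/2 iff 1/2 = 1/2
(q iff p) or q = 1/2 or 1/2 = 1/2
p implies p = 1/2 implies 1/2 = 1/2
(p implies p) implies p = 1/2 implies 1/2 = 1/2
((q iff p) or q) or ((p implies p) implies p) = 1/2 or 1/2 = 1/2
not (((q iff p) or q) or ((p implies p) implies p)) = not 1/2 = 1/2
(((not p implies p) or not (p implies p)) iff (((q implies p) implies (q implies p)) or p)) or not (((q iff p) or q) or ((p implies p) implies p)) = 1/2 or 1/2 = 1/2
not ((((not p implies p) or not (p implies p)) iff (((q implies p) implies (q implies p)) or p)) or not (((q iff p) or q) or ((p implies p) implies p))) = not 1/2 = 1/2

1/2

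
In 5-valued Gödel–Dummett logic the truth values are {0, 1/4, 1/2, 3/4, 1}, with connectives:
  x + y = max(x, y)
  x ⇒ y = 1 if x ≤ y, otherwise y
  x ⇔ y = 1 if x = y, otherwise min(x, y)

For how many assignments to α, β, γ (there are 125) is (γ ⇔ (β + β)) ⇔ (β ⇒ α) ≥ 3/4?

value 1: 25 assignments (counts)
value 3/4: 4 assignments (counts)
value 1/2: 14 assignments
value 1/4: 30 assignments
value 0: 52 assignments
So 29 of the 125 assignments meet the threshold.

29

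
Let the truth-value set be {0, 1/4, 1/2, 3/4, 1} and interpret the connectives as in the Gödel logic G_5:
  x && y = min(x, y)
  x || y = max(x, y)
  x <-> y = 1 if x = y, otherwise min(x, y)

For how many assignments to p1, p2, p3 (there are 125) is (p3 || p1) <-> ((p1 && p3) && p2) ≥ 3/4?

20

value 1: 15 assignments (counts)
value 3/4: 5 assignments (counts)
value 1/2: 16 assignments
value 1/4: 33 assignments
value 0: 56 assignments
So 20 of the 125 assignments meet the threshold.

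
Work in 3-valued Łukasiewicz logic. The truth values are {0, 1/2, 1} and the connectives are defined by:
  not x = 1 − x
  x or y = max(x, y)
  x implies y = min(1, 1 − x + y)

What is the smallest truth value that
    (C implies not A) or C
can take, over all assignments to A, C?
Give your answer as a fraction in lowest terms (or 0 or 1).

1/2

Take A = 1, C = 1/2:
not A = not 1 = 0
C implies not A = 1/2 implies 0 = 1/2
(C implies not A) or C = 1/2 or 1/2 = 1/2
No assignment yields a value below 1/2, so this is the minimum.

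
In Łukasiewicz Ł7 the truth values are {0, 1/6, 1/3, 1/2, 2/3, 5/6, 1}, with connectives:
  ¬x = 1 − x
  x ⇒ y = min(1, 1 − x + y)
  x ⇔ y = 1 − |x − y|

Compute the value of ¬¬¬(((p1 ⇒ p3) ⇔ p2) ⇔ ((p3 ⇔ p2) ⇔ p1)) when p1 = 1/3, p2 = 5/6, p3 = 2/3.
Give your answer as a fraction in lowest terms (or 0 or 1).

1/3

p1 ⇒ p3 = 1/3 ⇒ 2/3 = 1
(p1 ⇒ p3) ⇔ p2 = 1 ⇔ 5/6 = 5/6
p3 ⇔ p2 = 2/3 ⇔ 5/6 = 5/6
(p3 ⇔ p2) ⇔ p1 = 5/6 ⇔ 1/3 = 1/2
((p1 ⇒ p3) ⇔ p2) ⇔ ((p3 ⇔ p2) ⇔ p1) = 5/6 ⇔ 1/2 = 2/3
¬(((p1 ⇒ p3) ⇔ p2) ⇔ ((p3 ⇔ p2) ⇔ p1)) = ¬2/3 = 1/3
¬¬(((p1 ⇒ p3) ⇔ p2) ⇔ ((p3 ⇔ p2) ⇔ p1)) = ¬1/3 = 2/3
¬¬¬(((p1 ⇒ p3) ⇔ p2) ⇔ ((p3 ⇔ p2) ⇔ p1)) = ¬2/3 = 1/3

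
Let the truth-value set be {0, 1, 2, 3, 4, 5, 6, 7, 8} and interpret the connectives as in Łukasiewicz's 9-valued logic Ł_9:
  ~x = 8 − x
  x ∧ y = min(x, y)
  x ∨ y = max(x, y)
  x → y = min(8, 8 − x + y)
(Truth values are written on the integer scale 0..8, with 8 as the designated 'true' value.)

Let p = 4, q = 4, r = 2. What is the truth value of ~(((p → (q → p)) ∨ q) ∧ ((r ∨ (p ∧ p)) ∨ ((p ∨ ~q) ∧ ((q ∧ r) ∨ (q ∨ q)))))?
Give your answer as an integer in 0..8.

q → p = 4 → 4 = 8
p → (q → p) = 4 → 8 = 8
(p → (q → p)) ∨ q = 8 ∨ 4 = 8
p ∧ p = 4 ∧ 4 = 4
r ∨ (p ∧ p) = 2 ∨ 4 = 4
~q = ~4 = 4
p ∨ ~q = 4 ∨ 4 = 4
q ∧ r = 4 ∧ 2 = 2
q ∨ q = 4 ∨ 4 = 4
(q ∧ r) ∨ (q ∨ q) = 2 ∨ 4 = 4
(p ∨ ~q) ∧ ((q ∧ r) ∨ (q ∨ q)) = 4 ∧ 4 = 4
(r ∨ (p ∧ p)) ∨ ((p ∨ ~q) ∧ ((q ∧ r) ∨ (q ∨ q))) = 4 ∨ 4 = 4
((p → (q → p)) ∨ q) ∧ ((r ∨ (p ∧ p)) ∨ ((p ∨ ~q) ∧ ((q ∧ r) ∨ (q ∨ q)))) = 8 ∧ 4 = 4
~(((p → (q → p)) ∨ q) ∧ ((r ∨ (p ∧ p)) ∨ ((p ∨ ~q) ∧ ((q ∧ r) ∨ (q ∨ q))))) = ~4 = 4

4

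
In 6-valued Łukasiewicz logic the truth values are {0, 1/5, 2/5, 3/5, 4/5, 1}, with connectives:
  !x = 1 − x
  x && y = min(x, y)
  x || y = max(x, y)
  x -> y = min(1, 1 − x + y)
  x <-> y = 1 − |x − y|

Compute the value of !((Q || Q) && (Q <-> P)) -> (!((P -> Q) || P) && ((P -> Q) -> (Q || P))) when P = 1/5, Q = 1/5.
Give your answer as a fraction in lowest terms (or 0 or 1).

1/5

Q || Q = 1/5 || 1/5 = 1/5
Q <-> P = 1/5 <-> 1/5 = 1
(Q || Q) && (Q <-> P) = 1/5 && 1 = 1/5
!((Q || Q) && (Q <-> P)) = !1/5 = 4/5
P -> Q = 1/5 -> 1/5 = 1
(P -> Q) || P = 1 || 1/5 = 1
!((P -> Q) || P) = !1 = 0
P -> Q = 1/5 -> 1/5 = 1
Q || P = 1/5 || 1/5 = 1/5
(P -> Q) -> (Q || P) = 1 -> 1/5 = 1/5
!((P -> Q) || P) && ((P -> Q) -> (Q || P)) = 0 && 1/5 = 0
!((Q || Q) && (Q <-> P)) -> (!((P -> Q) || P) && ((P -> Q) -> (Q || P))) = 4/5 -> 0 = 1/5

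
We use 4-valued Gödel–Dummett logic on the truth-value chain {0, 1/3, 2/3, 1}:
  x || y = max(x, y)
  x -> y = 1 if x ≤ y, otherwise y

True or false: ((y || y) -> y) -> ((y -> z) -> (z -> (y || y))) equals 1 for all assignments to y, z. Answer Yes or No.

Counterexample: take y = 0, z = 1/3.
y || y = 0 || 0 = 0
(y || y) -> y = 0 -> 0 = 1
y -> z = 0 -> 1/3 = 1
y || y = 0 || 0 = 0
z -> (y || y) = 1/3 -> 0 = 0
(y -> z) -> (z -> (y || y)) = 1 -> 0 = 0
((y || y) -> y) -> ((y -> z) -> (z -> (y || y))) = 1 -> 0 = 0
This gives 0 ≠ 1.

No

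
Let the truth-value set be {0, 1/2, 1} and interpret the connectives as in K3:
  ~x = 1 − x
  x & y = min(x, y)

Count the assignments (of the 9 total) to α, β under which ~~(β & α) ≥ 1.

1

α = 0, β = 0 ↦ 0  <
α = 0, β = 1/2 ↦ 0  <
α = 0, β = 1 ↦ 0  <
α = 1/2, β = 0 ↦ 0  <
α = 1/2, β = 1/2 ↦ 1/2  <
α = 1/2, β = 1 ↦ 1/2  <
α = 1, β = 0 ↦ 0  <
α = 1, β = 1/2 ↦ 1/2  <
α = 1, β = 1 ↦ 1  ≥
So 1 of the 9 assignments meets the threshold.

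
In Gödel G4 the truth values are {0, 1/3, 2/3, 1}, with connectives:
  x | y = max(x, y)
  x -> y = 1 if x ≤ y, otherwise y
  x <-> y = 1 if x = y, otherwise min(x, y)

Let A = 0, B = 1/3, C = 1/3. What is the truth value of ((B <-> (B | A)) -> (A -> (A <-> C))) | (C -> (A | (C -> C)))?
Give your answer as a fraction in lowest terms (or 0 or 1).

B | A = 1/3 | 0 = 1/3
B <-> (B | A) = 1/3 <-> 1/3 = 1
A <-> C = 0 <-> 1/3 = 0
A -> (A <-> C) = 0 -> 0 = 1
(B <-> (B | A)) -> (A -> (A <-> C)) = 1 -> 1 = 1
C -> C = 1/3 -> 1/3 = 1
A | (C -> C) = 0 | 1 = 1
C -> (A | (C -> C)) = 1/3 -> 1 = 1
((B <-> (B | A)) -> (A -> (A <-> C))) | (C -> (A | (C -> C))) = 1 | 1 = 1

1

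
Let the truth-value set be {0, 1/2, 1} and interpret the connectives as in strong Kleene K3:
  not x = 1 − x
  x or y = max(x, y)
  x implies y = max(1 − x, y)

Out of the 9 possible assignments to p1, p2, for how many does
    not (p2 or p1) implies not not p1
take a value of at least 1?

p1 = 0, p2 = 0 ↦ 0  <
p1 = 0, p2 = 1/2 ↦ 1/2  <
p1 = 0, p2 = 1 ↦ 1  ≥
p1 = 1/2, p2 = 0 ↦ 1/2  <
p1 = 1/2, p2 = 1/2 ↦ 1/2  <
p1 = 1/2, p2 = 1 ↦ 1  ≥
p1 = 1, p2 = 0 ↦ 1  ≥
p1 = 1, p2 = 1/2 ↦ 1  ≥
p1 = 1, p2 = 1 ↦ 1  ≥
So 5 of the 9 assignments meet the threshold.

5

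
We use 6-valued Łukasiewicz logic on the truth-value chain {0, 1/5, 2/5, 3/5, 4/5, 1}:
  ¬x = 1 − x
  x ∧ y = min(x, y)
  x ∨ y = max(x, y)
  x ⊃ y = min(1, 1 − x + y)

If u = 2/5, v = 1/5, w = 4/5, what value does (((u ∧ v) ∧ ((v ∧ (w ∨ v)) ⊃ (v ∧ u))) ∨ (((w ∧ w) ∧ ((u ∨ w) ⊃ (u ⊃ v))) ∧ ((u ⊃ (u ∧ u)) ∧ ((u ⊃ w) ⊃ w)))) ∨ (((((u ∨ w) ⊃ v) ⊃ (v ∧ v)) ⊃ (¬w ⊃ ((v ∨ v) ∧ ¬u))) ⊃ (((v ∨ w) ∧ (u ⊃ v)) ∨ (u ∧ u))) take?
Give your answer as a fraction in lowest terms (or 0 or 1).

4/5

u ∧ v = 2/5 ∧ 1/5 = 1/5
w ∨ v = 4/5 ∨ 1/5 = 4/5
v ∧ (w ∨ v) = 1/5 ∧ 4/5 = 1/5
v ∧ u = 1/5 ∧ 2/5 = 1/5
(v ∧ (w ∨ v)) ⊃ (v ∧ u) = 1/5 ⊃ 1/5 = 1
(u ∧ v) ∧ ((v ∧ (w ∨ v)) ⊃ (v ∧ u)) = 1/5 ∧ 1 = 1/5
w ∧ w = 4/5 ∧ 4/5 = 4/5
u ∨ w = 2/5 ∨ 4/5 = 4/5
u ⊃ v = 2/5 ⊃ 1/5 = 4/5
(u ∨ w) ⊃ (u ⊃ v) = 4/5 ⊃ 4/5 = 1
(w ∧ w) ∧ ((u ∨ w) ⊃ (u ⊃ v)) = 4/5 ∧ 1 = 4/5
u ∧ u = 2/5 ∧ 2/5 = 2/5
u ⊃ (u ∧ u) = 2/5 ⊃ 2/5 = 1
u ⊃ w = 2/5 ⊃ 4/5 = 1
(u ⊃ w) ⊃ w = 1 ⊃ 4/5 = 4/5
(u ⊃ (u ∧ u)) ∧ ((u ⊃ w) ⊃ w) = 1 ∧ 4/5 = 4/5
((w ∧ w) ∧ ((u ∨ w) ⊃ (u ⊃ v))) ∧ ((u ⊃ (u ∧ u)) ∧ ((u ⊃ w) ⊃ w)) = 4/5 ∧ 4/5 = 4/5
((u ∧ v) ∧ ((v ∧ (w ∨ v)) ⊃ (v ∧ u))) ∨ (((w ∧ w) ∧ ((u ∨ w) ⊃ (u ⊃ v))) ∧ ((u ⊃ (u ∧ u)) ∧ ((u ⊃ w) ⊃ w))) = 1/5 ∨ 4/5 = 4/5
u ∨ w = 2/5 ∨ 4/5 = 4/5
(u ∨ w) ⊃ v = 4/5 ⊃ 1/5 = 2/5
v ∧ v = 1/5 ∧ 1/5 = 1/5
((u ∨ w) ⊃ v) ⊃ (v ∧ v) = 2/5 ⊃ 1/5 = 4/5
¬w = ¬4/5 = 1/5
v ∨ v = 1/5 ∨ 1/5 = 1/5
¬u = ¬2/5 = 3/5
(v ∨ v) ∧ ¬u = 1/5 ∧ 3/5 = 1/5
¬w ⊃ ((v ∨ v) ∧ ¬u) = 1/5 ⊃ 1/5 = 1
(((u ∨ w) ⊃ v) ⊃ (v ∧ v)) ⊃ (¬w ⊃ ((v ∨ v) ∧ ¬u)) = 4/5 ⊃ 1 = 1
v ∨ w = 1/5 ∨ 4/5 = 4/5
u ⊃ v = 2/5 ⊃ 1/5 = 4/5
(v ∨ w) ∧ (u ⊃ v) = 4/5 ∧ 4/5 = 4/5
u ∧ u = 2/5 ∧ 2/5 = 2/5
((v ∨ w) ∧ (u ⊃ v)) ∨ (u ∧ u) = 4/5 ∨ 2/5 = 4/5
((((u ∨ w) ⊃ v) ⊃ (v ∧ v)) ⊃ (¬w ⊃ ((v ∨ v) ∧ ¬u))) ⊃ (((v ∨ w) ∧ (u ⊃ v)) ∨ (u ∧ u)) = 1 ⊃ 4/5 = 4/5
(((u ∧ v) ∧ ((v ∧ (w ∨ v)) ⊃ (v ∧ u))) ∨ (((w ∧ w) ∧ ((u ∨ w) ⊃ (u ⊃ v))) ∧ ((u ⊃ (u ∧ u)) ∧ ((u ⊃ w) ⊃ w)))) ∨ (((((u ∨ w) ⊃ v) ⊃ (v ∧ v)) ⊃ (¬w ⊃ ((v ∨ v) ∧ ¬u))) ⊃ (((v ∨ w) ∧ (u ⊃ v)) ∨ (u ∧ u))) = 4/5 ∨ 4/5 = 4/5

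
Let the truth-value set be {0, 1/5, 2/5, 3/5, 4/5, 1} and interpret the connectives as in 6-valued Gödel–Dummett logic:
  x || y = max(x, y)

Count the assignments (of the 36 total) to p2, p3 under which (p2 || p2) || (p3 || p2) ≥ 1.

value 1: 11 assignments (counts)
value 4/5: 9 assignments
value 3/5: 7 assignments
value 2/5: 5 assignments
value 1/5: 3 assignments
value 0: 1 assignment
So 11 of the 36 assignments meet the threshold.

11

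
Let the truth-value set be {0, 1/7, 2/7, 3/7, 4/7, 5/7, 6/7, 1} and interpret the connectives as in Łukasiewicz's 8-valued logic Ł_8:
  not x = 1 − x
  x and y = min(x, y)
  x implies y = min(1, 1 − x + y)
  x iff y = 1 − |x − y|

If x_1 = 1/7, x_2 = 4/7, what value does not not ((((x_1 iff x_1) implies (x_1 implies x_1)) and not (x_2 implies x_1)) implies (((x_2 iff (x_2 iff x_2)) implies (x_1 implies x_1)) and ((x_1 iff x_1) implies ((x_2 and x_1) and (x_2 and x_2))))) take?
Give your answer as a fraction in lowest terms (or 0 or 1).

x_1 iff x_1 = 1/7 iff 1/7 = 1
x_1 implies x_1 = 1/7 implies 1/7 = 1
(x_1 iff x_1) implies (x_1 implies x_1) = 1 implies 1 = 1
x_2 implies x_1 = 4/7 implies 1/7 = 4/7
not (x_2 implies x_1) = not 4/7 = 3/7
((x_1 iff x_1) implies (x_1 implies x_1)) and not (x_2 implies x_1) = 1 and 3/7 = 3/7
x_2 iff x_2 = 4/7 iff 4/7 = 1
x_2 iff (x_2 iff x_2) = 4/7 iff 1 = 4/7
x_1 implies x_1 = 1/7 implies 1/7 = 1
(x_2 iff (x_2 iff x_2)) implies (x_1 implies x_1) = 4/7 implies 1 = 1
x_1 iff x_1 = 1/7 iff 1/7 = 1
x_2 and x_1 = 4/7 and 1/7 = 1/7
x_2 and x_2 = 4/7 and 4/7 = 4/7
(x_2 and x_1) and (x_2 and x_2) = 1/7 and 4/7 = 1/7
(x_1 iff x_1) implies ((x_2 and x_1) and (x_2 and x_2)) = 1 implies 1/7 = 1/7
((x_2 iff (x_2 iff x_2)) implies (x_1 implies x_1)) and ((x_1 iff x_1) implies ((x_2 and x_1) and (x_2 and x_2))) = 1 and 1/7 = 1/7
(((x_1 iff x_1) implies (x_1 implies x_1)) and not (x_2 implies x_1)) implies (((x_2 iff (x_2 iff x_2)) implies (x_1 implies x_1)) and ((x_1 iff x_1) implies ((x_2 and x_1) and (x_2 and x_2)))) = 3/7 implies 1/7 = 5/7
not ((((x_1 iff x_1) implies (x_1 implies x_1)) and not (x_2 implies x_1)) implies (((x_2 iff (x_2 iff x_2)) implies (x_1 implies x_1)) and ((x_1 iff x_1) implies ((x_2 and x_1) and (x_2 and x_2))))) = not 5/7 = 2/7
not not ((((x_1 iff x_1) implies (x_1 implies x_1)) and not (x_2 implies x_1)) implies (((x_2 iff (x_2 iff x_2)) implies (x_1 implies x_1)) and ((x_1 iff x_1) implies ((x_2 and x_1) and (x_2 and x_2))))) = not 2/7 = 5/7

5/7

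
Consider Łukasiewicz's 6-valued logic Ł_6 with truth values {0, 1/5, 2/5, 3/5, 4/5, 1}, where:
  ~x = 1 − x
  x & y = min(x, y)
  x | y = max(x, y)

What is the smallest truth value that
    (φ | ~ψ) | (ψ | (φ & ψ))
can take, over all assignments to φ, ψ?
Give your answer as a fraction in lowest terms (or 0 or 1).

Take φ = 0, ψ = 2/5:
~ψ = ~2/5 = 3/5
φ | ~ψ = 0 | 3/5 = 3/5
φ & ψ = 0 & 2/5 = 0
ψ | (φ & ψ) = 2/5 | 0 = 2/5
(φ | ~ψ) | (ψ | (φ & ψ)) = 3/5 | 2/5 = 3/5
No assignment yields a value below 3/5, so this is the minimum.

3/5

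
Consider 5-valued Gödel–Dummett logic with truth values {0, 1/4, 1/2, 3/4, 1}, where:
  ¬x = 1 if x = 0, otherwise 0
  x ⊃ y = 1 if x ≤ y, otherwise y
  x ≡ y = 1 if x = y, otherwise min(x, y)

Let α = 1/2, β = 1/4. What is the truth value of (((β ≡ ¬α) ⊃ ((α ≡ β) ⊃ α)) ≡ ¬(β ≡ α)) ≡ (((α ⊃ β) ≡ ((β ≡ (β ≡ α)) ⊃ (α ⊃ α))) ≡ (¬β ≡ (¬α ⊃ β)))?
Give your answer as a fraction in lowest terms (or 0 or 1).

¬α = ¬1/2 = 0
β ≡ ¬α = 1/4 ≡ 0 = 0
α ≡ β = 1/2 ≡ 1/4 = 1/4
(α ≡ β) ⊃ α = 1/4 ⊃ 1/2 = 1
(β ≡ ¬α) ⊃ ((α ≡ β) ⊃ α) = 0 ⊃ 1 = 1
β ≡ α = 1/4 ≡ 1/2 = 1/4
¬(β ≡ α) = ¬1/4 = 0
((β ≡ ¬α) ⊃ ((α ≡ β) ⊃ α)) ≡ ¬(β ≡ α) = 1 ≡ 0 = 0
α ⊃ β = 1/2 ⊃ 1/4 = 1/4
β ≡ α = 1/4 ≡ 1/2 = 1/4
β ≡ (β ≡ α) = 1/4 ≡ 1/4 = 1
α ⊃ α = 1/2 ⊃ 1/2 = 1
(β ≡ (β ≡ α)) ⊃ (α ⊃ α) = 1 ⊃ 1 = 1
(α ⊃ β) ≡ ((β ≡ (β ≡ α)) ⊃ (α ⊃ α)) = 1/4 ≡ 1 = 1/4
¬β = ¬1/4 = 0
¬α = ¬1/2 = 0
¬α ⊃ β = 0 ⊃ 1/4 = 1
¬β ≡ (¬α ⊃ β) = 0 ≡ 1 = 0
((α ⊃ β) ≡ ((β ≡ (β ≡ α)) ⊃ (α ⊃ α))) ≡ (¬β ≡ (¬α ⊃ β)) = 1/4 ≡ 0 = 0
(((β ≡ ¬α) ⊃ ((α ≡ β) ⊃ α)) ≡ ¬(β ≡ α)) ≡ (((α ⊃ β) ≡ ((β ≡ (β ≡ α)) ⊃ (α ⊃ α))) ≡ (¬β ≡ (¬α ⊃ β))) = 0 ≡ 0 = 1

1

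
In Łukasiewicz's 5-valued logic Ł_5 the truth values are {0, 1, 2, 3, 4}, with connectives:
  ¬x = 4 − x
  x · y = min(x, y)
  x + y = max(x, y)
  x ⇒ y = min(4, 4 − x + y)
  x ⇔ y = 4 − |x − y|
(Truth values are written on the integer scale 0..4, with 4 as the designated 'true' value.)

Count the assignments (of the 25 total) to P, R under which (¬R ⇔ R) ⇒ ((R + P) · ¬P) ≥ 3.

value 4: 14 assignments (counts)
value 3: 4 assignments (counts)
value 2: 5 assignments
value 1: 1 assignment
value 0: 1 assignment
So 18 of the 25 assignments meet the threshold.

18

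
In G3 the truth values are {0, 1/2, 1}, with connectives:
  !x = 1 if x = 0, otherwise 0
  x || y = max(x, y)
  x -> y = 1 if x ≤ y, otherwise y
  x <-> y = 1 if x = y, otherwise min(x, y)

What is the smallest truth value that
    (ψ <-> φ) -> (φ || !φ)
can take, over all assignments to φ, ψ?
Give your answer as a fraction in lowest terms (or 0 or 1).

Take φ = 1/2, ψ = 1/2:
ψ <-> φ = 1/2 <-> 1/2 = 1
!φ = !1/2 = 0
φ || !φ = 1/2 || 0 = 1/2
(ψ <-> φ) -> (φ || !φ) = 1 -> 1/2 = 1/2
No assignment yields a value below 1/2, so this is the minimum.

1/2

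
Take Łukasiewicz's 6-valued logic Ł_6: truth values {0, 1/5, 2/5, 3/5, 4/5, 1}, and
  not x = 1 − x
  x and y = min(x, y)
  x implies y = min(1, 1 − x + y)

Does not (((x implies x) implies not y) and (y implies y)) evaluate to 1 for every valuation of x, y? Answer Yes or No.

No

Counterexample: take x = 0, y = 0.
x implies x = 0 implies 0 = 1
not y = not 0 = 1
(x implies x) implies not y = 1 implies 1 = 1
y implies y = 0 implies 0 = 1
((x implies x) implies not y) and (y implies y) = 1 and 1 = 1
not (((x implies x) implies not y) and (y implies y)) = not 1 = 0
This gives 0 ≠ 1.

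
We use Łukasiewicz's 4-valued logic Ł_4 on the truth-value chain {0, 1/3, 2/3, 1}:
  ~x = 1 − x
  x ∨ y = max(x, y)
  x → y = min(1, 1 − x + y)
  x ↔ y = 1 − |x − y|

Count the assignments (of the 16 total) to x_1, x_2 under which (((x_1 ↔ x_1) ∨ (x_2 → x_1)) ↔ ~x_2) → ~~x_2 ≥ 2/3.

x_1 = 0, x_2 = 0 ↦ 0  <
x_1 = 0, x_2 = 1/3 ↦ 2/3  ≥
x_1 = 0, x_2 = 2/3 ↦ 1  ≥
x_1 = 0, x_2 = 1 ↦ 1  ≥
x_1 = 1/3, x_2 = 0 ↦ 0  <
x_1 = 1/3, x_2 = 1/3 ↦ 2/3  ≥
x_1 = 1/3, x_2 = 2/3 ↦ 1  ≥
x_1 = 1/3, x_2 = 1 ↦ 1  ≥
x_1 = 2/3, x_2 = 0 ↦ 0  <
x_1 = 2/3, x_2 = 1/3 ↦ 2/3  ≥
x_1 = 2/3, x_2 = 2/3 ↦ 1  ≥
x_1 = 2/3, x_2 = 1 ↦ 1  ≥
x_1 = 1, x_2 = 0 ↦ 0  <
x_1 = 1, x_2 = 1/3 ↦ 2/3  ≥
x_1 = 1, x_2 = 2/3 ↦ 1  ≥
x_1 = 1, x_2 = 1 ↦ 1  ≥
So 12 of the 16 assignments meet the threshold.

12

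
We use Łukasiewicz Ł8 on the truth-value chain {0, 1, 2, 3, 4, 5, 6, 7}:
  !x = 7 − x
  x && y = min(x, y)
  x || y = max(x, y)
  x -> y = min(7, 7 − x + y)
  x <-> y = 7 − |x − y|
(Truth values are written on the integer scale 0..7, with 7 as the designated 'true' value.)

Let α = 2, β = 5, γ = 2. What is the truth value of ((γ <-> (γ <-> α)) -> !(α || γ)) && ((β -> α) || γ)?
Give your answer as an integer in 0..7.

γ <-> α = 2 <-> 2 = 7
γ <-> (γ <-> α) = 2 <-> 7 = 2
α || γ = 2 || 2 = 2
!(α || γ) = !2 = 5
(γ <-> (γ <-> α)) -> !(α || γ) = 2 -> 5 = 7
β -> α = 5 -> 2 = 4
(β -> α) || γ = 4 || 2 = 4
((γ <-> (γ <-> α)) -> !(α || γ)) && ((β -> α) || γ) = 7 && 4 = 4

4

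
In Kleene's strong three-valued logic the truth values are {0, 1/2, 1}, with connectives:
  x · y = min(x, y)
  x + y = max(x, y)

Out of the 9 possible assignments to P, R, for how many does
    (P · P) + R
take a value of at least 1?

5

P = 0, R = 0 ↦ 0  <
P = 0, R = 1/2 ↦ 1/2  <
P = 0, R = 1 ↦ 1  ≥
P = 1/2, R = 0 ↦ 1/2  <
P = 1/2, R = 1/2 ↦ 1/2  <
P = 1/2, R = 1 ↦ 1  ≥
P = 1, R = 0 ↦ 1  ≥
P = 1, R = 1/2 ↦ 1  ≥
P = 1, R = 1 ↦ 1  ≥
So 5 of the 9 assignments meet the threshold.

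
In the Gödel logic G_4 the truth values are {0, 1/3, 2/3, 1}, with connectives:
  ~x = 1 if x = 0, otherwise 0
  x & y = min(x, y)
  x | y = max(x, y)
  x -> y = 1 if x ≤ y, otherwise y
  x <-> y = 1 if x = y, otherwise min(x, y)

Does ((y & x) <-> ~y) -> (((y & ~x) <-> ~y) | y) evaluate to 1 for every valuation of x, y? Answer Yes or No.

No

Counterexample: take x = 0, y = 1/3.
y & x = 1/3 & 0 = 0
~y = ~1/3 = 0
(y & x) <-> ~y = 0 <-> 0 = 1
~x = ~0 = 1
y & ~x = 1/3 & 1 = 1/3
~y = ~1/3 = 0
(y & ~x) <-> ~y = 1/3 <-> 0 = 0
((y & ~x) <-> ~y) | y = 0 | 1/3 = 1/3
((y & x) <-> ~y) -> (((y & ~x) <-> ~y) | y) = 1 -> 1/3 = 1/3
This gives 1/3 ≠ 1.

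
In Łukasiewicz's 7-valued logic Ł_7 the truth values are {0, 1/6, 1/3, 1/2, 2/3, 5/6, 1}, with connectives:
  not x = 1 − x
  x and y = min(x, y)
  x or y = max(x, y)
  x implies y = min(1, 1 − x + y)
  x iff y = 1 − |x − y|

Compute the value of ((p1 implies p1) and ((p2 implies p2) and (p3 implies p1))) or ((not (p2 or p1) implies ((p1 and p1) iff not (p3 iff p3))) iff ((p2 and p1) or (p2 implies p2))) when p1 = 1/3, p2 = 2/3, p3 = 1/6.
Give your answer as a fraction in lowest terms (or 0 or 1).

1

p1 implies p1 = 1/3 implies 1/3 = 1
p2 implies p2 = 2/3 implies 2/3 = 1
p3 implies p1 = 1/6 implies 1/3 = 1
(p2 implies p2) and (p3 implies p1) = 1 and 1 = 1
(p1 implies p1) and ((p2 implies p2) and (p3 implies p1)) = 1 and 1 = 1
p2 or p1 = 2/3 or 1/3 = 2/3
not (p2 or p1) = not 2/3 = 1/3
p1 and p1 = 1/3 and 1/3 = 1/3
p3 iff p3 = 1/6 iff 1/6 = 1
not (p3 iff p3) = not 1 = 0
(p1 and p1) iff not (p3 iff p3) = 1/3 iff 0 = 2/3
not (p2 or p1) implies ((p1 and p1) iff not (p3 iff p3)) = 1/3 implies 2/3 = 1
p2 and p1 = 2/3 and 1/3 = 1/3
p2 implies p2 = 2/3 implies 2/3 = 1
(p2 and p1) or (p2 implies p2) = 1/3 or 1 = 1
(not (p2 or p1) implies ((p1 and p1) iff not (p3 iff p3))) iff ((p2 and p1) or (p2 implies p2)) = 1 iff 1 = 1
((p1 implies p1) and ((p2 implies p2) and (p3 implies p1))) or ((not (p2 or p1) implies ((p1 and p1) iff not (p3 iff p3))) iff ((p2 and p1) or (p2 implies p2))) = 1 or 1 = 1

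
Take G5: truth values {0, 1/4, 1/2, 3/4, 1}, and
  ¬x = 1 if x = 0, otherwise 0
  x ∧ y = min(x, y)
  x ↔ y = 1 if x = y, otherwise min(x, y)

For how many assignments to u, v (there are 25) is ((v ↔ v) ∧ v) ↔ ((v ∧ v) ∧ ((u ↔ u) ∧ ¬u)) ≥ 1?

9

value 1: 9 assignments (counts)
value 0: 16 assignments
So 9 of the 25 assignments meet the threshold.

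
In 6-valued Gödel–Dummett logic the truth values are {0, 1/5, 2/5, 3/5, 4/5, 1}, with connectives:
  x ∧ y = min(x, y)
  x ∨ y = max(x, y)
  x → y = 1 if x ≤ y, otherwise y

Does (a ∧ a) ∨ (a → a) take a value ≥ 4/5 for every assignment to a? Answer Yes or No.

a = 0 ↦ 1
a = 1/5 ↦ 1
a = 2/5 ↦ 1
a = 3/5 ↦ 1
a = 4/5 ↦ 1
a = 1 ↦ 1
Every assignment gives a value ≥ 4/5.

Yes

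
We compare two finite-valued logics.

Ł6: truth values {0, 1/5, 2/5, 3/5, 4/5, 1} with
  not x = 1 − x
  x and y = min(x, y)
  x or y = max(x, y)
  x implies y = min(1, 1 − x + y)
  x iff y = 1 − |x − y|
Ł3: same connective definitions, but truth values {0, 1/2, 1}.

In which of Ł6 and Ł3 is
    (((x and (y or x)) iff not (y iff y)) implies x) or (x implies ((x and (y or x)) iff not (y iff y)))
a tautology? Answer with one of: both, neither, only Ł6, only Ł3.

In Ł6: every assignment gives 1 — tautology.
In Ł3: every assignment gives 1 — tautology.

both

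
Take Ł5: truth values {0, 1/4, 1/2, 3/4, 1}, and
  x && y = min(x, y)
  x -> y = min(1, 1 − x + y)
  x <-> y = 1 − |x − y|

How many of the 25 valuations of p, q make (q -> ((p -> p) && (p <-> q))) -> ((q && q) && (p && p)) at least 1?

value 1: 5 assignments (counts)
value 3/4: 2 assignments
value 1/2: 6 assignments
value 1/4: 5 assignments
value 0: 7 assignments
So 5 of the 25 assignments meet the threshold.

5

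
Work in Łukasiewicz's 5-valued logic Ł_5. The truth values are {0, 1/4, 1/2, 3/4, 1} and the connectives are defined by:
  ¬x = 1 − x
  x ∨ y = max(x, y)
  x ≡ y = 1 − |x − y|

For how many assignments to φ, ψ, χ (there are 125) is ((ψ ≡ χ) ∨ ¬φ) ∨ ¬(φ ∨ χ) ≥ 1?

45

value 1: 45 assignments (counts)
value 3/4: 44 assignments
value 1/2: 24 assignments
value 1/4: 10 assignments
value 0: 2 assignments
So 45 of the 125 assignments meet the threshold.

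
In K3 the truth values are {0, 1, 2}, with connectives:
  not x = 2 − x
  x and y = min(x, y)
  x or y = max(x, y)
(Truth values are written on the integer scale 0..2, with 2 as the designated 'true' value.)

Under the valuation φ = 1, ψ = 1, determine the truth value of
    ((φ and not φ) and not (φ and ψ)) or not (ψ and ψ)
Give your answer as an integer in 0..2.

1

not φ = not 1 = 1
φ and not φ = 1 and 1 = 1
φ and ψ = 1 and 1 = 1
not (φ and ψ) = not 1 = 1
(φ and not φ) and not (φ and ψ) = 1 and 1 = 1
ψ and ψ = 1 and 1 = 1
not (ψ and ψ) = not 1 = 1
((φ and not φ) and not (φ and ψ)) or not (ψ and ψ) = 1 or 1 = 1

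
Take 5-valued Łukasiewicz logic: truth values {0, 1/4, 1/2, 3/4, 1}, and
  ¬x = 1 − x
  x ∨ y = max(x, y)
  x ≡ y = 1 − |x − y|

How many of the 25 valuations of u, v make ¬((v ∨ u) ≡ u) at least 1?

value 1: 1 assignment (counts)
value 3/4: 2 assignments
value 1/2: 3 assignments
value 1/4: 4 assignments
value 0: 15 assignments
So 1 of the 25 assignments meets the threshold.

1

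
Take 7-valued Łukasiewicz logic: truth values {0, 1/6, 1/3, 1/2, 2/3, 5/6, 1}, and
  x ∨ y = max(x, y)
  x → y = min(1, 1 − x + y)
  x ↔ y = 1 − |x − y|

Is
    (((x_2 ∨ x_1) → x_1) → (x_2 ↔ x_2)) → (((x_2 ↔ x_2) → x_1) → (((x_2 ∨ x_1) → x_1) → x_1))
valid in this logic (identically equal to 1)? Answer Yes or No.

Yes

At x_1 = 1/2, x_2 = 1/2, for instance:
x_2 ∨ x_1 = 1/2 ∨ 1/2 = 1/2
(x_2 ∨ x_1) → x_1 = 1/2 → 1/2 = 1
x_2 ↔ x_2 = 1/2 ↔ 1/2 = 1
((x_2 ∨ x_1) → x_1) → (x_2 ↔ x_2) = 1 → 1 = 1
(x_2 ↔ x_2) → x_1 = 1 → 1/2 = 1/2
((x_2 ∨ x_1) → x_1) → x_1 = 1 → 1/2 = 1/2
((x_2 ↔ x_2) → x_1) → (((x_2 ∨ x_1) → x_1) → x_1) = 1/2 → 1/2 = 1
(((x_2 ∨ x_1) → x_1) → (x_2 ↔ x_2)) → (((x_2 ↔ x_2) → x_1) → (((x_2 ∨ x_1) → x_1) → x_1)) = 1 → 1 = 1
and checking the remaining 48 assignments likewise gives ≥ 1 in every case.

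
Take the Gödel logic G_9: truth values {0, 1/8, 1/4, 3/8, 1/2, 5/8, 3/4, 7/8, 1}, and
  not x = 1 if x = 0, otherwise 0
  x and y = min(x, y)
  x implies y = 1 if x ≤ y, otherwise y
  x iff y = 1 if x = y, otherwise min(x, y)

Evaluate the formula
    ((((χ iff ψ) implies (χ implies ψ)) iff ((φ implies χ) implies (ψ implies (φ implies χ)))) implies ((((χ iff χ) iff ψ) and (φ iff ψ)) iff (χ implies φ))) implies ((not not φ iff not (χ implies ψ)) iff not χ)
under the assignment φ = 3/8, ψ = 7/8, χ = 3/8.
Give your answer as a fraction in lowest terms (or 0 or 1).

χ iff ψ = 3/8 iff 7/8 = 3/8
χ implies ψ = 3/8 implies 7/8 = 1
(χ iff ψ) implies (χ implies ψ) = 3/8 implies 1 = 1
φ implies χ = 3/8 implies 3/8 = 1
φ implies χ = 3/8 implies 3/8 = 1
ψ implies (φ implies χ) = 7/8 implies 1 = 1
(φ implies χ) implies (ψ implies (φ implies χ)) = 1 implies 1 = 1
((χ iff ψ) implies (χ implies ψ)) iff ((φ implies χ) implies (ψ implies (φ implies χ))) = 1 iff 1 = 1
χ iff χ = 3/8 iff 3/8 = 1
(χ iff χ) iff ψ = 1 iff 7/8 = 7/8
φ iff ψ = 3/8 iff 7/8 = 3/8
((χ iff χ) iff ψ) and (φ iff ψ) = 7/8 and 3/8 = 3/8
χ implies φ = 3/8 implies 3/8 = 1
(((χ iff χ) iff ψ) and (φ iff ψ)) iff (χ implies φ) = 3/8 iff 1 = 3/8
(((χ iff ψ) implies (χ implies ψ)) iff ((φ implies χ) implies (ψ implies (φ implies χ)))) implies ((((χ iff χ) iff ψ) and (φ iff ψ)) iff (χ implies φ)) = 1 implies 3/8 = 3/8
not φ = not 3/8 = 0
not not φ = not 0 = 1
χ implies ψ = 3/8 implies 7/8 = 1
not (χ implies ψ) = not 1 = 0
not not φ iff not (χ implies ψ) = 1 iff 0 = 0
not χ = not 3/8 = 0
(not not φ iff not (χ implies ψ)) iff not χ = 0 iff 0 = 1
((((χ iff ψ) implies (χ implies ψ)) iff ((φ implies χ) implies (ψ implies (φ implies χ)))) implies ((((χ iff χ) iff ψ) and (φ iff ψ)) iff (χ implies φ))) implies ((not not φ iff not (χ implies ψ)) iff not χ) = 3/8 implies 1 = 1

1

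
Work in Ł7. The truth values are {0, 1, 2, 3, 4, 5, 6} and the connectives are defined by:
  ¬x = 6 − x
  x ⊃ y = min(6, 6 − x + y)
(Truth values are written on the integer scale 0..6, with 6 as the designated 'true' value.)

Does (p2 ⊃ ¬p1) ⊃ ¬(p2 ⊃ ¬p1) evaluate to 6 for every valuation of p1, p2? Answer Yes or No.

Counterexample: take p1 = 0, p2 = 0.
¬p1 = ¬0 = 6
p2 ⊃ ¬p1 = 0 ⊃ 6 = 6
¬p1 = ¬0 = 6
p2 ⊃ ¬p1 = 0 ⊃ 6 = 6
¬(p2 ⊃ ¬p1) = ¬6 = 0
(p2 ⊃ ¬p1) ⊃ ¬(p2 ⊃ ¬p1) = 6 ⊃ 0 = 0
This gives 0 ≠ 6.

No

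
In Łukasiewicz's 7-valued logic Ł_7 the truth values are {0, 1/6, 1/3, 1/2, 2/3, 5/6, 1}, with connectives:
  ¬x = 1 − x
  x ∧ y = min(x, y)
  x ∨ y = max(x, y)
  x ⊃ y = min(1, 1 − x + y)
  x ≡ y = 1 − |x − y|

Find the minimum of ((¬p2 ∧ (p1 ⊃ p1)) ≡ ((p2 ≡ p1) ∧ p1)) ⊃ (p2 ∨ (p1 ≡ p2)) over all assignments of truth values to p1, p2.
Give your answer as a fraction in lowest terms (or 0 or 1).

Take p1 = 1, p2 = 1/2:
¬p2 = ¬1/2 = 1/2
p1 ⊃ p1 = 1 ⊃ 1 = 1
¬p2 ∧ (p1 ⊃ p1) = 1/2 ∧ 1 = 1/2
p2 ≡ p1 = 1/2 ≡ 1 = 1/2
(p2 ≡ p1) ∧ p1 = 1/2 ∧ 1 = 1/2
(¬p2 ∧ (p1 ⊃ p1)) ≡ ((p2 ≡ p1) ∧ p1) = 1/2 ≡ 1/2 = 1
p1 ≡ p2 = 1 ≡ 1/2 = 1/2
p2 ∨ (p1 ≡ p2) = 1/2 ∨ 1/2 = 1/2
((¬p2 ∧ (p1 ⊃ p1)) ≡ ((p2 ≡ p1) ∧ p1)) ⊃ (p2 ∨ (p1 ≡ p2)) = 1 ⊃ 1/2 = 1/2
No assignment yields a value below 1/2, so this is the minimum.

1/2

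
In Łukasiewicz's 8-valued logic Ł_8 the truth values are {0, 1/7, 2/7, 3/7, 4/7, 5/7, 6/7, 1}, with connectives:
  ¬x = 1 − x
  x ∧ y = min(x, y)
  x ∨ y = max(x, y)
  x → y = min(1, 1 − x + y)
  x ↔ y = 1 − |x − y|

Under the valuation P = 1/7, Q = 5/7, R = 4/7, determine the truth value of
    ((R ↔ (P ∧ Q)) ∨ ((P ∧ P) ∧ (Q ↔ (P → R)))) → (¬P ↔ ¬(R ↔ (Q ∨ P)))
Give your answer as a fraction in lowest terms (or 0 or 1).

5/7

P ∧ Q = 1/7 ∧ 5/7 = 1/7
R ↔ (P ∧ Q) = 4/7 ↔ 1/7 = 4/7
P ∧ P = 1/7 ∧ 1/7 = 1/7
P → R = 1/7 → 4/7 = 1
Q ↔ (P → R) = 5/7 ↔ 1 = 5/7
(P ∧ P) ∧ (Q ↔ (P → R)) = 1/7 ∧ 5/7 = 1/7
(R ↔ (P ∧ Q)) ∨ ((P ∧ P) ∧ (Q ↔ (P → R))) = 4/7 ∨ 1/7 = 4/7
¬P = ¬1/7 = 6/7
Q ∨ P = 5/7 ∨ 1/7 = 5/7
R ↔ (Q ∨ P) = 4/7 ↔ 5/7 = 6/7
¬(R ↔ (Q ∨ P)) = ¬6/7 = 1/7
¬P ↔ ¬(R ↔ (Q ∨ P)) = 6/7 ↔ 1/7 = 2/7
((R ↔ (P ∧ Q)) ∨ ((P ∧ P) ∧ (Q ↔ (P → R)))) → (¬P ↔ ¬(R ↔ (Q ∨ P))) = 4/7 → 2/7 = 5/7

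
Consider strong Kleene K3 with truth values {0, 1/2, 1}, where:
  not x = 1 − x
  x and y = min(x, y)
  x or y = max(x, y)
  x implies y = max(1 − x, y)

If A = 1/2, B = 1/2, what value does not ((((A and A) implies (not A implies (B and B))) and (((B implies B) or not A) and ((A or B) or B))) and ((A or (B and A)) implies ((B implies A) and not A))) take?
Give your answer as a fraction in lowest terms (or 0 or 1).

1/2

A and A = 1/2 and 1/2 = 1/2
not A = not 1/2 = 1/2
B and B = 1/2 and 1/2 = 1/2
not A implies (B and B) = 1/2 implies 1/2 = 1/2
(A and A) implies (not A implies (B and B)) = 1/2 implies 1/2 = 1/2
B implies B = 1/2 implies 1/2 = 1/2
not A = not 1/2 = 1/2
(B implies B) or not A = 1/2 or 1/2 = 1/2
A or B = 1/2 or 1/2 = 1/2
(A or B) or B = 1/2 or 1/2 = 1/2
((B implies B) or not A) and ((A or B) or B) = 1/2 and 1/2 = 1/2
((A and A) implies (not A implies (B and B))) and (((B implies B) or not A) and ((A or B) or B)) = 1/2 and 1/2 = 1/2
B and A = 1/2 and 1/2 = 1/2
A or (B and A) = 1/2 or 1/2 = 1/2
B implies A = 1/2 implies 1/2 = 1/2
not A = not 1/2 = 1/2
(B implies A) and not A = 1/2 and 1/2 = 1/2
(A or (B and A)) implies ((B implies A) and not A) = 1/2 implies 1/2 = 1/2
(((A and A) implies (not A implies (B and B))) and (((B implies B) or not A) and ((A or B) or B))) and ((A or (B and A)) implies ((B implies A) and not A)) = 1/2 and 1/2 = 1/2
not ((((A and A) implies (not A implies (B and B))) and (((B implies B) or not A) and ((A or B) or B))) and ((A or (B and A)) implies ((B implies A) and not A))) = not 1/2 = 1/2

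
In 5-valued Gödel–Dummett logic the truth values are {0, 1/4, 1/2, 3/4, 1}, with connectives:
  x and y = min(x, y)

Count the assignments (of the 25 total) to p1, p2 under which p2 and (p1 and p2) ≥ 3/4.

4

value 1: 1 assignment (counts)
value 3/4: 3 assignments (counts)
value 1/2: 5 assignments
value 1/4: 7 assignments
value 0: 9 assignments
So 4 of the 25 assignments meet the threshold.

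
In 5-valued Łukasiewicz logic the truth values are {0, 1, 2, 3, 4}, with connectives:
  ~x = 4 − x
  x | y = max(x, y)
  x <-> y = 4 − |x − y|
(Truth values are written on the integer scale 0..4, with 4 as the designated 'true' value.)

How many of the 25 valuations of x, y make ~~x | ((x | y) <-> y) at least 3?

24

value 4: 19 assignments (counts)
value 3: 5 assignments (counts)
value 2: 1 assignment
So 24 of the 25 assignments meet the threshold.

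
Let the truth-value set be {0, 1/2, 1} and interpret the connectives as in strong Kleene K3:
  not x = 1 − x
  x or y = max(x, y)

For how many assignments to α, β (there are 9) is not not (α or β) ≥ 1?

α = 0, β = 0 ↦ 0  <
α = 0, β = 1/2 ↦ 1/2  <
α = 0, β = 1 ↦ 1  ≥
α = 1/2, β = 0 ↦ 1/2  <
α = 1/2, β = 1/2 ↦ 1/2  <
α = 1/2, β = 1 ↦ 1  ≥
α = 1, β = 0 ↦ 1  ≥
α = 1, β = 1/2 ↦ 1  ≥
α = 1, β = 1 ↦ 1  ≥
So 5 of the 9 assignments meet the threshold.

5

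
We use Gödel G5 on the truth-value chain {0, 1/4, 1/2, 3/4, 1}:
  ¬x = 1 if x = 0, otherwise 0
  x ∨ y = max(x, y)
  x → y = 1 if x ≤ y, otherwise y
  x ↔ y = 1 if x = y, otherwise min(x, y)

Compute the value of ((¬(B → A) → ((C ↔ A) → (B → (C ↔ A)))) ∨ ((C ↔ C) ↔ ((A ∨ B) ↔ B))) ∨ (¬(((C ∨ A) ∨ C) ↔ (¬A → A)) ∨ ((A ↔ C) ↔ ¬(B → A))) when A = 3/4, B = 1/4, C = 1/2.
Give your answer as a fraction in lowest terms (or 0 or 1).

B → A = 1/4 → 3/4 = 1
¬(B → A) = ¬1 = 0
C ↔ A = 1/2 ↔ 3/4 = 1/2
C ↔ A = 1/2 ↔ 3/4 = 1/2
B → (C ↔ A) = 1/4 → 1/2 = 1
(C ↔ A) → (B → (C ↔ A)) = 1/2 → 1 = 1
¬(B → A) → ((C ↔ A) → (B → (C ↔ A))) = 0 → 1 = 1
C ↔ C = 1/2 ↔ 1/2 = 1
A ∨ B = 3/4 ∨ 1/4 = 3/4
(A ∨ B) ↔ B = 3/4 ↔ 1/4 = 1/4
(C ↔ C) ↔ ((A ∨ B) ↔ B) = 1 ↔ 1/4 = 1/4
(¬(B → A) → ((C ↔ A) → (B → (C ↔ A)))) ∨ ((C ↔ C) ↔ ((A ∨ B) ↔ B)) = 1 ∨ 1/4 = 1
C ∨ A = 1/2 ∨ 3/4 = 3/4
(C ∨ A) ∨ C = 3/4 ∨ 1/2 = 3/4
¬A = ¬3/4 = 0
¬A → A = 0 → 3/4 = 1
((C ∨ A) ∨ C) ↔ (¬A → A) = 3/4 ↔ 1 = 3/4
¬(((C ∨ A) ∨ C) ↔ (¬A → A)) = ¬3/4 = 0
A ↔ C = 3/4 ↔ 1/2 = 1/2
B → A = 1/4 → 3/4 = 1
¬(B → A) = ¬1 = 0
(A ↔ C) ↔ ¬(B → A) = 1/2 ↔ 0 = 0
¬(((C ∨ A) ∨ C) ↔ (¬A → A)) ∨ ((A ↔ C) ↔ ¬(B → A)) = 0 ∨ 0 = 0
((¬(B → A) → ((C ↔ A) → (B → (C ↔ A)))) ∨ ((C ↔ C) ↔ ((A ∨ B) ↔ B))) ∨ (¬(((C ∨ A) ∨ C) ↔ (¬A → A)) ∨ ((A ↔ C) ↔ ¬(B → A))) = 1 ∨ 0 = 1

1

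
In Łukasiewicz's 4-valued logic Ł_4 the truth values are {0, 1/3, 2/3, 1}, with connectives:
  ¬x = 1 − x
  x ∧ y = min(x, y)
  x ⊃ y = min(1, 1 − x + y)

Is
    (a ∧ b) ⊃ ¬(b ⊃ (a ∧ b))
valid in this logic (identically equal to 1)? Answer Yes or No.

No

Counterexample: take a = 1/3, b = 1/3.
a ∧ b = 1/3 ∧ 1/3 = 1/3
b ⊃ (a ∧ b) = 1/3 ⊃ 1/3 = 1
¬(b ⊃ (a ∧ b)) = ¬1 = 0
(a ∧ b) ⊃ ¬(b ⊃ (a ∧ b)) = 1/3 ⊃ 0 = 2/3
This gives 2/3 ≠ 1.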